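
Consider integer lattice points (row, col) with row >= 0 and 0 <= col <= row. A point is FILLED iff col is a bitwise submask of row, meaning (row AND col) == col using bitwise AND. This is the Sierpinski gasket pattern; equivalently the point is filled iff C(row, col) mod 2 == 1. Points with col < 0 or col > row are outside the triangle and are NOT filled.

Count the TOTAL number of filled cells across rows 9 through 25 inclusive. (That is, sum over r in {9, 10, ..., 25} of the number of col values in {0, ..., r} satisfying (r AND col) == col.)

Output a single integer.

Answer: 118

Derivation:
r9=1001 pc2: +4 =4
r10=1010 pc2: +4 =8
r11=1011 pc3: +8 =16
r12=1100 pc2: +4 =20
r13=1101 pc3: +8 =28
r14=1110 pc3: +8 =36
r15=1111 pc4: +16 =52
r16=10000 pc1: +2 =54
r17=10001 pc2: +4 =58
r18=10010 pc2: +4 =62
r19=10011 pc3: +8 =70
r20=10100 pc2: +4 =74
r21=10101 pc3: +8 =82
r22=10110 pc3: +8 =90
r23=10111 pc4: +16 =106
r24=11000 pc2: +4 =110
r25=11001 pc3: +8 =118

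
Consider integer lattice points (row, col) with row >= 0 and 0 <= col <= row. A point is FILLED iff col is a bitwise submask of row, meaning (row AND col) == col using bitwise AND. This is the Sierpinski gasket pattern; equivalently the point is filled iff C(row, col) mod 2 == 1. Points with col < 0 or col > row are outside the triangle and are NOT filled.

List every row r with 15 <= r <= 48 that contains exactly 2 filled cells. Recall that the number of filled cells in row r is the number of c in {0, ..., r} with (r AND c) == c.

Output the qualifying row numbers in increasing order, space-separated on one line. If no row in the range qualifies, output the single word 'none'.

Answer: 16 32

Derivation:
Row r has 2^popcount(r) filled cells, so we need popcount(r) = log2(2) = 1.
Scan r = 15..48 and keep those with exactly 1 one-bits:
r=15=1111 popcount=4 -> skip
r=16=10000 popcount=1 -> KEEP
r=17=10001 popcount=2 -> skip
r=18=10010 popcount=2 -> skip
r=19=10011 popcount=3 -> skip
r=20=10100 popcount=2 -> skip
r=21=10101 popcount=3 -> skip
r=22=10110 popcount=3 -> skip
r=23=10111 popcount=4 -> skip
r=24=11000 popcount=2 -> skip
r=25=11001 popcount=3 -> skip
r=26=11010 popcount=3 -> skip
r=27=11011 popcount=4 -> skip
r=28=11100 popcount=3 -> skip
r=29=11101 popcount=4 -> skip
r=30=11110 popcount=4 -> skip
r=31=11111 popcount=5 -> skip
r=32=100000 popcount=1 -> KEEP
r=33=100001 popcount=2 -> skip
r=34=100010 popcount=2 -> skip
r=35=100011 popcount=3 -> skip
r=36=100100 popcount=2 -> skip
r=37=100101 popcount=3 -> skip
r=38=100110 popcount=3 -> skip
r=39=100111 popcount=4 -> skip
r=40=101000 popcount=2 -> skip
r=41=101001 popcount=3 -> skip
r=42=101010 popcount=3 -> skip
r=43=101011 popcount=4 -> skip
r=44=101100 popcount=3 -> skip
r=45=101101 popcount=4 -> skip
r=46=101110 popcount=4 -> skip
r=47=101111 popcount=5 -> skip
r=48=110000 popcount=2 -> skip
Kept rows: 16 32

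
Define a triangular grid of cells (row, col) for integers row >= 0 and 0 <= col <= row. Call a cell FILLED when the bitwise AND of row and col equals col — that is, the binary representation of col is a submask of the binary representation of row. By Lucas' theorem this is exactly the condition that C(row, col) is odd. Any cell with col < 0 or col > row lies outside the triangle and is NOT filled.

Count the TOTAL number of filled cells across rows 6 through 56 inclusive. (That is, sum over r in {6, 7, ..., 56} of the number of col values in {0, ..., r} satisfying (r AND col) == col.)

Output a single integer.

Answer: 506

Derivation:
r6=110 pc2: +4 =4
r7=111 pc3: +8 =12
r8=1000 pc1: +2 =14
r9=1001 pc2: +4 =18
r10=1010 pc2: +4 =22
r11=1011 pc3: +8 =30
r12=1100 pc2: +4 =34
r13=1101 pc3: +8 =42
r14=1110 pc3: +8 =50
r15=1111 pc4: +16 =66
r16=10000 pc1: +2 =68
r17=10001 pc2: +4 =72
r18=10010 pc2: +4 =76
r19=10011 pc3: +8 =84
r20=10100 pc2: +4 =88
r21=10101 pc3: +8 =96
r22=10110 pc3: +8 =104
r23=10111 pc4: +16 =120
r24=11000 pc2: +4 =124
r25=11001 pc3: +8 =132
r26=11010 pc3: +8 =140
r27=11011 pc4: +16 =156
r28=11100 pc3: +8 =164
r29=11101 pc4: +16 =180
r30=11110 pc4: +16 =196
r31=11111 pc5: +32 =228
r32=100000 pc1: +2 =230
r33=100001 pc2: +4 =234
r34=100010 pc2: +4 =238
r35=100011 pc3: +8 =246
r36=100100 pc2: +4 =250
r37=100101 pc3: +8 =258
r38=100110 pc3: +8 =266
r39=100111 pc4: +16 =282
r40=101000 pc2: +4 =286
r41=101001 pc3: +8 =294
r42=101010 pc3: +8 =302
r43=101011 pc4: +16 =318
r44=101100 pc3: +8 =326
r45=101101 pc4: +16 =342
r46=101110 pc4: +16 =358
r47=101111 pc5: +32 =390
r48=110000 pc2: +4 =394
r49=110001 pc3: +8 =402
r50=110010 pc3: +8 =410
r51=110011 pc4: +16 =426
r52=110100 pc3: +8 =434
r53=110101 pc4: +16 =450
r54=110110 pc4: +16 =466
r55=110111 pc5: +32 =498
r56=111000 pc3: +8 =506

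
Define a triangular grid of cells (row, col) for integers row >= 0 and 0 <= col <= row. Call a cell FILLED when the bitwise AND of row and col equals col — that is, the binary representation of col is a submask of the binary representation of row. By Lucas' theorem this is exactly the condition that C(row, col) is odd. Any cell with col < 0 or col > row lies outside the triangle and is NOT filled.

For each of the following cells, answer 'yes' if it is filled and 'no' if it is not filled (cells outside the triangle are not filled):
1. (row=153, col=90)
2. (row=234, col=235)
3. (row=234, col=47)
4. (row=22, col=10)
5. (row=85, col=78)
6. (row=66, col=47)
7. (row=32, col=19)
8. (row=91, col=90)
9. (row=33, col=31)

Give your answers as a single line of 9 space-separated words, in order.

(153,90): row=0b10011001, col=0b1011010, row AND col = 0b11000 = 24; 24 != 90 -> empty
(234,235): col outside [0, 234] -> not filled
(234,47): row=0b11101010, col=0b101111, row AND col = 0b101010 = 42; 42 != 47 -> empty
(22,10): row=0b10110, col=0b1010, row AND col = 0b10 = 2; 2 != 10 -> empty
(85,78): row=0b1010101, col=0b1001110, row AND col = 0b1000100 = 68; 68 != 78 -> empty
(66,47): row=0b1000010, col=0b101111, row AND col = 0b10 = 2; 2 != 47 -> empty
(32,19): row=0b100000, col=0b10011, row AND col = 0b0 = 0; 0 != 19 -> empty
(91,90): row=0b1011011, col=0b1011010, row AND col = 0b1011010 = 90; 90 == 90 -> filled
(33,31): row=0b100001, col=0b11111, row AND col = 0b1 = 1; 1 != 31 -> empty

Answer: no no no no no no no yes no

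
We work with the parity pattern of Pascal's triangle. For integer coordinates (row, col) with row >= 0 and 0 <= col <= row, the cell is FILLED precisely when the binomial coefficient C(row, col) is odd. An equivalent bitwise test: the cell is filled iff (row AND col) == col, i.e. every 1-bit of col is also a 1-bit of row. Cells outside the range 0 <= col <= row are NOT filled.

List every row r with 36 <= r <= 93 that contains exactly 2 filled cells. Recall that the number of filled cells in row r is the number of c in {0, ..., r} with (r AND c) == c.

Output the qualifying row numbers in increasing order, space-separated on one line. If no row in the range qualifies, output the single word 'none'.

Row r has 2^popcount(r) filled cells, so we need popcount(r) = log2(2) = 1.
Scan r = 36..93 and keep those with exactly 1 one-bits:
r=36=100100 popcount=2 -> skip
r=37=100101 popcount=3 -> skip
r=38=100110 popcount=3 -> skip
r=39=100111 popcount=4 -> skip
r=40=101000 popcount=2 -> skip
r=41=101001 popcount=3 -> skip
r=42=101010 popcount=3 -> skip
r=43=101011 popcount=4 -> skip
r=44=101100 popcount=3 -> skip
r=45=101101 popcount=4 -> skip
r=46=101110 popcount=4 -> skip
r=47=101111 popcount=5 -> skip
r=48=110000 popcount=2 -> skip
r=49=110001 popcount=3 -> skip
r=50=110010 popcount=3 -> skip
r=51=110011 popcount=4 -> skip
r=52=110100 popcount=3 -> skip
r=53=110101 popcount=4 -> skip
r=54=110110 popcount=4 -> skip
r=55=110111 popcount=5 -> skip
r=56=111000 popcount=3 -> skip
r=57=111001 popcount=4 -> skip
r=58=111010 popcount=4 -> skip
r=59=111011 popcount=5 -> skip
r=60=111100 popcount=4 -> skip
r=61=111101 popcount=5 -> skip
r=62=111110 popcount=5 -> skip
r=63=111111 popcount=6 -> skip
r=64=1000000 popcount=1 -> KEEP
r=65=1000001 popcount=2 -> skip
r=66=1000010 popcount=2 -> skip
r=67=1000011 popcount=3 -> skip
r=68=1000100 popcount=2 -> skip
r=69=1000101 popcount=3 -> skip
r=70=1000110 popcount=3 -> skip
r=71=1000111 popcount=4 -> skip
r=72=1001000 popcount=2 -> skip
r=73=1001001 popcount=3 -> skip
r=74=1001010 popcount=3 -> skip
r=75=1001011 popcount=4 -> skip
r=76=1001100 popcount=3 -> skip
r=77=1001101 popcount=4 -> skip
r=78=1001110 popcount=4 -> skip
r=79=1001111 popcount=5 -> skip
r=80=1010000 popcount=2 -> skip
r=81=1010001 popcount=3 -> skip
r=82=1010010 popcount=3 -> skip
r=83=1010011 popcount=4 -> skip
r=84=1010100 popcount=3 -> skip
r=85=1010101 popcount=4 -> skip
r=86=1010110 popcount=4 -> skip
r=87=1010111 popcount=5 -> skip
r=88=1011000 popcount=3 -> skip
r=89=1011001 popcount=4 -> skip
r=90=1011010 popcount=4 -> skip
r=91=1011011 popcount=5 -> skip
r=92=1011100 popcount=4 -> skip
r=93=1011101 popcount=5 -> skip
Kept rows: 64

Answer: 64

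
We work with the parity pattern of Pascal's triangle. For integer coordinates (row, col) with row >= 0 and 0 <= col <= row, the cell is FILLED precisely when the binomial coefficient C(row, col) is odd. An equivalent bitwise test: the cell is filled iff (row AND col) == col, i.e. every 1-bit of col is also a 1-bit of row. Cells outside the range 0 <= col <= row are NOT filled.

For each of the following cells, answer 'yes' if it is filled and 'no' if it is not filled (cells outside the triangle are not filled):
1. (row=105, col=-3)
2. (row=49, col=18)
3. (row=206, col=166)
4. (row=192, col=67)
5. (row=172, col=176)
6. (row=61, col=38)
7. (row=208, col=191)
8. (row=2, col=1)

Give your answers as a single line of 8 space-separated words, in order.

(105,-3): col outside [0, 105] -> not filled
(49,18): row=0b110001, col=0b10010, row AND col = 0b10000 = 16; 16 != 18 -> empty
(206,166): row=0b11001110, col=0b10100110, row AND col = 0b10000110 = 134; 134 != 166 -> empty
(192,67): row=0b11000000, col=0b1000011, row AND col = 0b1000000 = 64; 64 != 67 -> empty
(172,176): col outside [0, 172] -> not filled
(61,38): row=0b111101, col=0b100110, row AND col = 0b100100 = 36; 36 != 38 -> empty
(208,191): row=0b11010000, col=0b10111111, row AND col = 0b10010000 = 144; 144 != 191 -> empty
(2,1): row=0b10, col=0b1, row AND col = 0b0 = 0; 0 != 1 -> empty

Answer: no no no no no no no no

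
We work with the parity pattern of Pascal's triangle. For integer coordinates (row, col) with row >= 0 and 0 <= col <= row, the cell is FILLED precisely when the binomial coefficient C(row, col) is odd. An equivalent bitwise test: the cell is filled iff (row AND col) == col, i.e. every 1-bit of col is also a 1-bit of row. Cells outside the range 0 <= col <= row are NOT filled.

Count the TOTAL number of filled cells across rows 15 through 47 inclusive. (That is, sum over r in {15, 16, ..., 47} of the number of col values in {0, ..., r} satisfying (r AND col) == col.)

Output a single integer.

Answer: 340

Derivation:
r15=1111 pc4: +16 =16
r16=10000 pc1: +2 =18
r17=10001 pc2: +4 =22
r18=10010 pc2: +4 =26
r19=10011 pc3: +8 =34
r20=10100 pc2: +4 =38
r21=10101 pc3: +8 =46
r22=10110 pc3: +8 =54
r23=10111 pc4: +16 =70
r24=11000 pc2: +4 =74
r25=11001 pc3: +8 =82
r26=11010 pc3: +8 =90
r27=11011 pc4: +16 =106
r28=11100 pc3: +8 =114
r29=11101 pc4: +16 =130
r30=11110 pc4: +16 =146
r31=11111 pc5: +32 =178
r32=100000 pc1: +2 =180
r33=100001 pc2: +4 =184
r34=100010 pc2: +4 =188
r35=100011 pc3: +8 =196
r36=100100 pc2: +4 =200
r37=100101 pc3: +8 =208
r38=100110 pc3: +8 =216
r39=100111 pc4: +16 =232
r40=101000 pc2: +4 =236
r41=101001 pc3: +8 =244
r42=101010 pc3: +8 =252
r43=101011 pc4: +16 =268
r44=101100 pc3: +8 =276
r45=101101 pc4: +16 =292
r46=101110 pc4: +16 =308
r47=101111 pc5: +32 =340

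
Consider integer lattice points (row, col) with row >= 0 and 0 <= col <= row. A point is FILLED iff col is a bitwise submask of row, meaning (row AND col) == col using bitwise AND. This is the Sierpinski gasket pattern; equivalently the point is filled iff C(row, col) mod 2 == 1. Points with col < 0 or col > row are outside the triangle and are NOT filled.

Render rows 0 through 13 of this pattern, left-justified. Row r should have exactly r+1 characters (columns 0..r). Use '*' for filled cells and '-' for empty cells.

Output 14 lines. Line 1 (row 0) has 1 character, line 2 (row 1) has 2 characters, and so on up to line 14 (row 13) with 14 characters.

r0=0: *
r1=1: **
r2=10: *-*
r3=11: ****
r4=100: *---*
r5=101: **--**
r6=110: *-*-*-*
r7=111: ********
r8=1000: *-------*
r9=1001: **------**
r10=1010: *-*-----*-*
r11=1011: ****----****
r12=1100: *---*---*---*
r13=1101: **--**--**--**

Answer: *
**
*-*
****
*---*
**--**
*-*-*-*
********
*-------*
**------**
*-*-----*-*
****----****
*---*---*---*
**--**--**--**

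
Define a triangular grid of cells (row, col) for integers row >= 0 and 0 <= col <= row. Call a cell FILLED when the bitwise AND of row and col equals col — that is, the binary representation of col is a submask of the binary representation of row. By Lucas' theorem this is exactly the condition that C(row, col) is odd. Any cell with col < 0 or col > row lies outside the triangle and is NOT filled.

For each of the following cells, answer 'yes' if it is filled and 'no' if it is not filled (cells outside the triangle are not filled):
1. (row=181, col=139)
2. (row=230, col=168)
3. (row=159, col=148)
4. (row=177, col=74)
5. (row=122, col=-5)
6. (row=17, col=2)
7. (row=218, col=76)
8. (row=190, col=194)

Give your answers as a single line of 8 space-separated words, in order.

(181,139): row=0b10110101, col=0b10001011, row AND col = 0b10000001 = 129; 129 != 139 -> empty
(230,168): row=0b11100110, col=0b10101000, row AND col = 0b10100000 = 160; 160 != 168 -> empty
(159,148): row=0b10011111, col=0b10010100, row AND col = 0b10010100 = 148; 148 == 148 -> filled
(177,74): row=0b10110001, col=0b1001010, row AND col = 0b0 = 0; 0 != 74 -> empty
(122,-5): col outside [0, 122] -> not filled
(17,2): row=0b10001, col=0b10, row AND col = 0b0 = 0; 0 != 2 -> empty
(218,76): row=0b11011010, col=0b1001100, row AND col = 0b1001000 = 72; 72 != 76 -> empty
(190,194): col outside [0, 190] -> not filled

Answer: no no yes no no no no no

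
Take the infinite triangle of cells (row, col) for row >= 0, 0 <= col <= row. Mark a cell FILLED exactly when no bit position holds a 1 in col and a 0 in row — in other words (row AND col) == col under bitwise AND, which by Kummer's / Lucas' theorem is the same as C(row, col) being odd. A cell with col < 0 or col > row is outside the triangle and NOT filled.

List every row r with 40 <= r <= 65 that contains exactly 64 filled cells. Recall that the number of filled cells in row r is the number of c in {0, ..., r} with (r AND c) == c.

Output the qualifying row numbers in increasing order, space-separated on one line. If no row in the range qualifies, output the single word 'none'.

Answer: 63

Derivation:
Row r has 2^popcount(r) filled cells, so we need popcount(r) = log2(64) = 6.
Scan r = 40..65 and keep those with exactly 6 one-bits:
r=40=101000 popcount=2 -> skip
r=41=101001 popcount=3 -> skip
r=42=101010 popcount=3 -> skip
r=43=101011 popcount=4 -> skip
r=44=101100 popcount=3 -> skip
r=45=101101 popcount=4 -> skip
r=46=101110 popcount=4 -> skip
r=47=101111 popcount=5 -> skip
r=48=110000 popcount=2 -> skip
r=49=110001 popcount=3 -> skip
r=50=110010 popcount=3 -> skip
r=51=110011 popcount=4 -> skip
r=52=110100 popcount=3 -> skip
r=53=110101 popcount=4 -> skip
r=54=110110 popcount=4 -> skip
r=55=110111 popcount=5 -> skip
r=56=111000 popcount=3 -> skip
r=57=111001 popcount=4 -> skip
r=58=111010 popcount=4 -> skip
r=59=111011 popcount=5 -> skip
r=60=111100 popcount=4 -> skip
r=61=111101 popcount=5 -> skip
r=62=111110 popcount=5 -> skip
r=63=111111 popcount=6 -> KEEP
r=64=1000000 popcount=1 -> skip
r=65=1000001 popcount=2 -> skip
Kept rows: 63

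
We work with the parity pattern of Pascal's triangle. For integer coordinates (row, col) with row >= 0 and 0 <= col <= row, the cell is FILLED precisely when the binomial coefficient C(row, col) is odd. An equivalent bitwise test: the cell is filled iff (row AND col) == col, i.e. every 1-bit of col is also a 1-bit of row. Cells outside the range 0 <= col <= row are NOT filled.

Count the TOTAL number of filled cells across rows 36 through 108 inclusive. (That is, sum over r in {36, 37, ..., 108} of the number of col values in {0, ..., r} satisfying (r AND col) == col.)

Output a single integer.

Answer: 1150

Derivation:
r36=100100 pc2: +4 =4
r37=100101 pc3: +8 =12
r38=100110 pc3: +8 =20
r39=100111 pc4: +16 =36
r40=101000 pc2: +4 =40
r41=101001 pc3: +8 =48
r42=101010 pc3: +8 =56
r43=101011 pc4: +16 =72
r44=101100 pc3: +8 =80
r45=101101 pc4: +16 =96
r46=101110 pc4: +16 =112
r47=101111 pc5: +32 =144
r48=110000 pc2: +4 =148
r49=110001 pc3: +8 =156
r50=110010 pc3: +8 =164
r51=110011 pc4: +16 =180
r52=110100 pc3: +8 =188
r53=110101 pc4: +16 =204
r54=110110 pc4: +16 =220
r55=110111 pc5: +32 =252
r56=111000 pc3: +8 =260
r57=111001 pc4: +16 =276
r58=111010 pc4: +16 =292
r59=111011 pc5: +32 =324
r60=111100 pc4: +16 =340
r61=111101 pc5: +32 =372
r62=111110 pc5: +32 =404
r63=111111 pc6: +64 =468
r64=1000000 pc1: +2 =470
r65=1000001 pc2: +4 =474
r66=1000010 pc2: +4 =478
r67=1000011 pc3: +8 =486
r68=1000100 pc2: +4 =490
r69=1000101 pc3: +8 =498
r70=1000110 pc3: +8 =506
r71=1000111 pc4: +16 =522
r72=1001000 pc2: +4 =526
r73=1001001 pc3: +8 =534
r74=1001010 pc3: +8 =542
r75=1001011 pc4: +16 =558
r76=1001100 pc3: +8 =566
r77=1001101 pc4: +16 =582
r78=1001110 pc4: +16 =598
r79=1001111 pc5: +32 =630
r80=1010000 pc2: +4 =634
r81=1010001 pc3: +8 =642
r82=1010010 pc3: +8 =650
r83=1010011 pc4: +16 =666
r84=1010100 pc3: +8 =674
r85=1010101 pc4: +16 =690
r86=1010110 pc4: +16 =706
r87=1010111 pc5: +32 =738
r88=1011000 pc3: +8 =746
r89=1011001 pc4: +16 =762
r90=1011010 pc4: +16 =778
r91=1011011 pc5: +32 =810
r92=1011100 pc4: +16 =826
r93=1011101 pc5: +32 =858
r94=1011110 pc5: +32 =890
r95=1011111 pc6: +64 =954
r96=1100000 pc2: +4 =958
r97=1100001 pc3: +8 =966
r98=1100010 pc3: +8 =974
r99=1100011 pc4: +16 =990
r100=1100100 pc3: +8 =998
r101=1100101 pc4: +16 =1014
r102=1100110 pc4: +16 =1030
r103=1100111 pc5: +32 =1062
r104=1101000 pc3: +8 =1070
r105=1101001 pc4: +16 =1086
r106=1101010 pc4: +16 =1102
r107=1101011 pc5: +32 =1134
r108=1101100 pc4: +16 =1150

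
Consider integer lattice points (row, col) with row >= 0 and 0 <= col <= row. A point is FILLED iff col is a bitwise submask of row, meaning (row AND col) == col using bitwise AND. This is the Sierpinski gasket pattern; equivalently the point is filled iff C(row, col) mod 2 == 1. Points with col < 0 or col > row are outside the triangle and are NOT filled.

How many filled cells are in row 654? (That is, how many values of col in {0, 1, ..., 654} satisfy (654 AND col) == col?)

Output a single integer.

Answer: 32

Derivation:
654 in binary = 1010001110
popcount(654) = number of 1-bits in 1010001110 = 5
A col c satisfies (654 AND c) == c iff every set bit of c is also set in 654; each of the 5 set bits of 654 can independently be on or off in c.
count = 2^5 = 32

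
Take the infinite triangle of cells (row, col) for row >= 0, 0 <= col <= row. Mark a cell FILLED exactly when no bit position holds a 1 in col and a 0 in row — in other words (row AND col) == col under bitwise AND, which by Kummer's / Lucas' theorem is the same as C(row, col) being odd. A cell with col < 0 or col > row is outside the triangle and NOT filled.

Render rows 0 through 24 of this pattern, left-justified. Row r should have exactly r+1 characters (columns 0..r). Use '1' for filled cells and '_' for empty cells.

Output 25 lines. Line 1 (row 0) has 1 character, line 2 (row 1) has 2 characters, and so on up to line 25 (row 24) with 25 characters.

Answer: 1
11
1_1
1111
1___1
11__11
1_1_1_1
11111111
1_______1
11______11
1_1_____1_1
1111____1111
1___1___1___1
11__11__11__11
1_1_1_1_1_1_1_1
1111111111111111
1_______________1
11______________11
1_1_____________1_1
1111____________1111
1___1___________1___1
11__11__________11__11
1_1_1_1_________1_1_1_1
11111111________11111111
1_______1_______1_______1

Derivation:
r0=0: 1
r1=1: 11
r2=10: 1_1
r3=11: 1111
r4=100: 1___1
r5=101: 11__11
r6=110: 1_1_1_1
r7=111: 11111111
r8=1000: 1_______1
r9=1001: 11______11
r10=1010: 1_1_____1_1
r11=1011: 1111____1111
r12=1100: 1___1___1___1
r13=1101: 11__11__11__11
r14=1110: 1_1_1_1_1_1_1_1
r15=1111: 1111111111111111
r16=10000: 1_______________1
r17=10001: 11______________11
r18=10010: 1_1_____________1_1
r19=10011: 1111____________1111
r20=10100: 1___1___________1___1
r21=10101: 11__11__________11__11
r22=10110: 1_1_1_1_________1_1_1_1
r23=10111: 11111111________11111111
r24=11000: 1_______1_______1_______1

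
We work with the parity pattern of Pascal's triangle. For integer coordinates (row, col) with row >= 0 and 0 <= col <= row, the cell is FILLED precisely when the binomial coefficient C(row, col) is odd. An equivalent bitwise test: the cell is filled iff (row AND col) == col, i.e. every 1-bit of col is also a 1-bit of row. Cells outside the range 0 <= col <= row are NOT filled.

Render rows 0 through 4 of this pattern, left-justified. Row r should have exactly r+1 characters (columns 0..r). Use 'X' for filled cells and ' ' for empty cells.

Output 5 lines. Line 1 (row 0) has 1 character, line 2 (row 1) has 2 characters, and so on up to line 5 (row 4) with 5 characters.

r0=0: X
r1=1: XX
r2=10: X X
r3=11: XXXX
r4=100: X   X

Answer: X
XX
X X
XXXX
X   X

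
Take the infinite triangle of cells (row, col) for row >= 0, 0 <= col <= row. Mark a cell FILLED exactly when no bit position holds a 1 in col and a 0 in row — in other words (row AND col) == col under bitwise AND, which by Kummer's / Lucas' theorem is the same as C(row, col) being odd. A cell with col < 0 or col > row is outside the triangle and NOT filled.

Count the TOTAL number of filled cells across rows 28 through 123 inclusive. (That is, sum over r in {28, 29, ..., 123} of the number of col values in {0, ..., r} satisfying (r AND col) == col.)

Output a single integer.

Answer: 1728

Derivation:
r28=11100 pc3: +8 =8
r29=11101 pc4: +16 =24
r30=11110 pc4: +16 =40
r31=11111 pc5: +32 =72
r32=100000 pc1: +2 =74
r33=100001 pc2: +4 =78
r34=100010 pc2: +4 =82
r35=100011 pc3: +8 =90
r36=100100 pc2: +4 =94
r37=100101 pc3: +8 =102
r38=100110 pc3: +8 =110
r39=100111 pc4: +16 =126
r40=101000 pc2: +4 =130
r41=101001 pc3: +8 =138
r42=101010 pc3: +8 =146
r43=101011 pc4: +16 =162
r44=101100 pc3: +8 =170
r45=101101 pc4: +16 =186
r46=101110 pc4: +16 =202
r47=101111 pc5: +32 =234
r48=110000 pc2: +4 =238
r49=110001 pc3: +8 =246
r50=110010 pc3: +8 =254
r51=110011 pc4: +16 =270
r52=110100 pc3: +8 =278
r53=110101 pc4: +16 =294
r54=110110 pc4: +16 =310
r55=110111 pc5: +32 =342
r56=111000 pc3: +8 =350
r57=111001 pc4: +16 =366
r58=111010 pc4: +16 =382
r59=111011 pc5: +32 =414
r60=111100 pc4: +16 =430
r61=111101 pc5: +32 =462
r62=111110 pc5: +32 =494
r63=111111 pc6: +64 =558
r64=1000000 pc1: +2 =560
r65=1000001 pc2: +4 =564
r66=1000010 pc2: +4 =568
r67=1000011 pc3: +8 =576
r68=1000100 pc2: +4 =580
r69=1000101 pc3: +8 =588
r70=1000110 pc3: +8 =596
r71=1000111 pc4: +16 =612
r72=1001000 pc2: +4 =616
r73=1001001 pc3: +8 =624
r74=1001010 pc3: +8 =632
r75=1001011 pc4: +16 =648
r76=1001100 pc3: +8 =656
r77=1001101 pc4: +16 =672
r78=1001110 pc4: +16 =688
r79=1001111 pc5: +32 =720
r80=1010000 pc2: +4 =724
r81=1010001 pc3: +8 =732
r82=1010010 pc3: +8 =740
r83=1010011 pc4: +16 =756
r84=1010100 pc3: +8 =764
r85=1010101 pc4: +16 =780
r86=1010110 pc4: +16 =796
r87=1010111 pc5: +32 =828
r88=1011000 pc3: +8 =836
r89=1011001 pc4: +16 =852
r90=1011010 pc4: +16 =868
r91=1011011 pc5: +32 =900
r92=1011100 pc4: +16 =916
r93=1011101 pc5: +32 =948
r94=1011110 pc5: +32 =980
r95=1011111 pc6: +64 =1044
r96=1100000 pc2: +4 =1048
r97=1100001 pc3: +8 =1056
r98=1100010 pc3: +8 =1064
r99=1100011 pc4: +16 =1080
r100=1100100 pc3: +8 =1088
r101=1100101 pc4: +16 =1104
r102=1100110 pc4: +16 =1120
r103=1100111 pc5: +32 =1152
r104=1101000 pc3: +8 =1160
r105=1101001 pc4: +16 =1176
r106=1101010 pc4: +16 =1192
r107=1101011 pc5: +32 =1224
r108=1101100 pc4: +16 =1240
r109=1101101 pc5: +32 =1272
r110=1101110 pc5: +32 =1304
r111=1101111 pc6: +64 =1368
r112=1110000 pc3: +8 =1376
r113=1110001 pc4: +16 =1392
r114=1110010 pc4: +16 =1408
r115=1110011 pc5: +32 =1440
r116=1110100 pc4: +16 =1456
r117=1110101 pc5: +32 =1488
r118=1110110 pc5: +32 =1520
r119=1110111 pc6: +64 =1584
r120=1111000 pc4: +16 =1600
r121=1111001 pc5: +32 =1632
r122=1111010 pc5: +32 =1664
r123=1111011 pc6: +64 =1728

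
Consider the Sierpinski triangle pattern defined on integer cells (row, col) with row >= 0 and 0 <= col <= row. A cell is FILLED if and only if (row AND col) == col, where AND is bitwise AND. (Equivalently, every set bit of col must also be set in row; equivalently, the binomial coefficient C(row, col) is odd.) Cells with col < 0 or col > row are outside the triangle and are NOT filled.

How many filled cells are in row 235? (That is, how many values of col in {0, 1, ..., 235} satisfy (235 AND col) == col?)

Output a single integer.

Answer: 64

Derivation:
235 in binary = 11101011
popcount(235) = number of 1-bits in 11101011 = 6
A col c satisfies (235 AND c) == c iff every set bit of c is also set in 235; each of the 6 set bits of 235 can independently be on or off in c.
count = 2^6 = 64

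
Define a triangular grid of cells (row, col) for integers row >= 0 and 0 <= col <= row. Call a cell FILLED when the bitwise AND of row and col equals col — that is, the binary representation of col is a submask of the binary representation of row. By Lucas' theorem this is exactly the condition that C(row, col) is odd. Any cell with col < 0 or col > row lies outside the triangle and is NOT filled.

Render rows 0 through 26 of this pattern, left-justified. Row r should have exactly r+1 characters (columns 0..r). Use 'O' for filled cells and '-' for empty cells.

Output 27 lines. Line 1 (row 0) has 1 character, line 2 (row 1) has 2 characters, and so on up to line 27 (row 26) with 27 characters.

Answer: O
OO
O-O
OOOO
O---O
OO--OO
O-O-O-O
OOOOOOOO
O-------O
OO------OO
O-O-----O-O
OOOO----OOOO
O---O---O---O
OO--OO--OO--OO
O-O-O-O-O-O-O-O
OOOOOOOOOOOOOOOO
O---------------O
OO--------------OO
O-O-------------O-O
OOOO------------OOOO
O---O-----------O---O
OO--OO----------OO--OO
O-O-O-O---------O-O-O-O
OOOOOOOO--------OOOOOOOO
O-------O-------O-------O
OO------OO------OO------OO
O-O-----O-O-----O-O-----O-O

Derivation:
r0=0: O
r1=1: OO
r2=10: O-O
r3=11: OOOO
r4=100: O---O
r5=101: OO--OO
r6=110: O-O-O-O
r7=111: OOOOOOOO
r8=1000: O-------O
r9=1001: OO------OO
r10=1010: O-O-----O-O
r11=1011: OOOO----OOOO
r12=1100: O---O---O---O
r13=1101: OO--OO--OO--OO
r14=1110: O-O-O-O-O-O-O-O
r15=1111: OOOOOOOOOOOOOOOO
r16=10000: O---------------O
r17=10001: OO--------------OO
r18=10010: O-O-------------O-O
r19=10011: OOOO------------OOOO
r20=10100: O---O-----------O---O
r21=10101: OO--OO----------OO--OO
r22=10110: O-O-O-O---------O-O-O-O
r23=10111: OOOOOOOO--------OOOOOOOO
r24=11000: O-------O-------O-------O
r25=11001: OO------OO------OO------OO
r26=11010: O-O-----O-O-----O-O-----O-O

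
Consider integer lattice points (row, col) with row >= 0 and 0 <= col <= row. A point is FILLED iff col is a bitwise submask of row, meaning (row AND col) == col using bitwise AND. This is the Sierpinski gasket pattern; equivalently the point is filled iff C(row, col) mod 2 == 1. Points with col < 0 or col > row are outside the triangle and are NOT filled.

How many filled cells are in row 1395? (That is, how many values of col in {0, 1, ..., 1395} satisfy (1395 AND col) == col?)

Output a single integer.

1395 in binary = 10101110011
popcount(1395) = number of 1-bits in 10101110011 = 7
A col c satisfies (1395 AND c) == c iff every set bit of c is also set in 1395; each of the 7 set bits of 1395 can independently be on or off in c.
count = 2^7 = 128

Answer: 128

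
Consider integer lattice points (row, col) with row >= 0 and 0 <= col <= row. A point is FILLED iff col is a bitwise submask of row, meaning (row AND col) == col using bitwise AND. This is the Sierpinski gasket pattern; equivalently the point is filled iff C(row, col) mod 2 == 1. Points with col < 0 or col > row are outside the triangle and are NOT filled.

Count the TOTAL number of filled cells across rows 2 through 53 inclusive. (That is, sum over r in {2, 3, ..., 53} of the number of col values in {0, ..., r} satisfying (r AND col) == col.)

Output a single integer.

r2=10 pc1: +2 =2
r3=11 pc2: +4 =6
r4=100 pc1: +2 =8
r5=101 pc2: +4 =12
r6=110 pc2: +4 =16
r7=111 pc3: +8 =24
r8=1000 pc1: +2 =26
r9=1001 pc2: +4 =30
r10=1010 pc2: +4 =34
r11=1011 pc3: +8 =42
r12=1100 pc2: +4 =46
r13=1101 pc3: +8 =54
r14=1110 pc3: +8 =62
r15=1111 pc4: +16 =78
r16=10000 pc1: +2 =80
r17=10001 pc2: +4 =84
r18=10010 pc2: +4 =88
r19=10011 pc3: +8 =96
r20=10100 pc2: +4 =100
r21=10101 pc3: +8 =108
r22=10110 pc3: +8 =116
r23=10111 pc4: +16 =132
r24=11000 pc2: +4 =136
r25=11001 pc3: +8 =144
r26=11010 pc3: +8 =152
r27=11011 pc4: +16 =168
r28=11100 pc3: +8 =176
r29=11101 pc4: +16 =192
r30=11110 pc4: +16 =208
r31=11111 pc5: +32 =240
r32=100000 pc1: +2 =242
r33=100001 pc2: +4 =246
r34=100010 pc2: +4 =250
r35=100011 pc3: +8 =258
r36=100100 pc2: +4 =262
r37=100101 pc3: +8 =270
r38=100110 pc3: +8 =278
r39=100111 pc4: +16 =294
r40=101000 pc2: +4 =298
r41=101001 pc3: +8 =306
r42=101010 pc3: +8 =314
r43=101011 pc4: +16 =330
r44=101100 pc3: +8 =338
r45=101101 pc4: +16 =354
r46=101110 pc4: +16 =370
r47=101111 pc5: +32 =402
r48=110000 pc2: +4 =406
r49=110001 pc3: +8 =414
r50=110010 pc3: +8 =422
r51=110011 pc4: +16 =438
r52=110100 pc3: +8 =446
r53=110101 pc4: +16 =462

Answer: 462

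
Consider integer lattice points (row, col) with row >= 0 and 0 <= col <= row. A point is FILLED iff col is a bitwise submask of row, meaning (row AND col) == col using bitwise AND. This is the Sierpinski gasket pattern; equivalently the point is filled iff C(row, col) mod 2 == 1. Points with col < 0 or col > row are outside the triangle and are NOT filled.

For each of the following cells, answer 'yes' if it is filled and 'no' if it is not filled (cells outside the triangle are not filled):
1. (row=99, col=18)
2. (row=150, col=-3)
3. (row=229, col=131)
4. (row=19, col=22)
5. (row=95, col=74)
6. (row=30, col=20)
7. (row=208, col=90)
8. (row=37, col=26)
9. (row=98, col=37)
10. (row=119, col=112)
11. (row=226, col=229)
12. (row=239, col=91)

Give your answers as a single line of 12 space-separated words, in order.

Answer: no no no no yes yes no no no yes no no

Derivation:
(99,18): row=0b1100011, col=0b10010, row AND col = 0b10 = 2; 2 != 18 -> empty
(150,-3): col outside [0, 150] -> not filled
(229,131): row=0b11100101, col=0b10000011, row AND col = 0b10000001 = 129; 129 != 131 -> empty
(19,22): col outside [0, 19] -> not filled
(95,74): row=0b1011111, col=0b1001010, row AND col = 0b1001010 = 74; 74 == 74 -> filled
(30,20): row=0b11110, col=0b10100, row AND col = 0b10100 = 20; 20 == 20 -> filled
(208,90): row=0b11010000, col=0b1011010, row AND col = 0b1010000 = 80; 80 != 90 -> empty
(37,26): row=0b100101, col=0b11010, row AND col = 0b0 = 0; 0 != 26 -> empty
(98,37): row=0b1100010, col=0b100101, row AND col = 0b100000 = 32; 32 != 37 -> empty
(119,112): row=0b1110111, col=0b1110000, row AND col = 0b1110000 = 112; 112 == 112 -> filled
(226,229): col outside [0, 226] -> not filled
(239,91): row=0b11101111, col=0b1011011, row AND col = 0b1001011 = 75; 75 != 91 -> empty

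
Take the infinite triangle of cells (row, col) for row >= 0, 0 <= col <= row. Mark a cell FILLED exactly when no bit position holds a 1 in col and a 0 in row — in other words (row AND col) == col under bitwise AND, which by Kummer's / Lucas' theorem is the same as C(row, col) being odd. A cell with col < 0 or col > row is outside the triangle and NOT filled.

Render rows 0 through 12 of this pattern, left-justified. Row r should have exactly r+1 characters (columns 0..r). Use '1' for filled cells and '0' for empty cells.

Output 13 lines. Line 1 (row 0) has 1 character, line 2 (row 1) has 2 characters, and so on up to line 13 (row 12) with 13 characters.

Answer: 1
11
101
1111
10001
110011
1010101
11111111
100000001
1100000011
10100000101
111100001111
1000100010001

Derivation:
r0=0: 1
r1=1: 11
r2=10: 101
r3=11: 1111
r4=100: 10001
r5=101: 110011
r6=110: 1010101
r7=111: 11111111
r8=1000: 100000001
r9=1001: 1100000011
r10=1010: 10100000101
r11=1011: 111100001111
r12=1100: 1000100010001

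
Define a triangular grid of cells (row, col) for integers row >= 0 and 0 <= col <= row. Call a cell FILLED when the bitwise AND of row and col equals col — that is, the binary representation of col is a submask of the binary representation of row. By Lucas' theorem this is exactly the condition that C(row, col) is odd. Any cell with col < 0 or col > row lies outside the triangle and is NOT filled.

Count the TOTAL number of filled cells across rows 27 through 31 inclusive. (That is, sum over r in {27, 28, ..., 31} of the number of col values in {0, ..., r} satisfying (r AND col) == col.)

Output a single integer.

r27=11011 pc4: +16 =16
r28=11100 pc3: +8 =24
r29=11101 pc4: +16 =40
r30=11110 pc4: +16 =56
r31=11111 pc5: +32 =88

Answer: 88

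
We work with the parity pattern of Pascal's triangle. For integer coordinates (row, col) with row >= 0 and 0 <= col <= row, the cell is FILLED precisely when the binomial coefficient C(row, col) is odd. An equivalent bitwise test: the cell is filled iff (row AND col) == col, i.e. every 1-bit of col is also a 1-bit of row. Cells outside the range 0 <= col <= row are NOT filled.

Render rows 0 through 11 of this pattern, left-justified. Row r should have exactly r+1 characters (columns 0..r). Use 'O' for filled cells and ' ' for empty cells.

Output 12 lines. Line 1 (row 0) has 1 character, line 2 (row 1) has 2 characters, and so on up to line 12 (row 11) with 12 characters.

Answer: O
OO
O O
OOOO
O   O
OO  OO
O O O O
OOOOOOOO
O       O
OO      OO
O O     O O
OOOO    OOOO

Derivation:
r0=0: O
r1=1: OO
r2=10: O O
r3=11: OOOO
r4=100: O   O
r5=101: OO  OO
r6=110: O O O O
r7=111: OOOOOOOO
r8=1000: O       O
r9=1001: OO      OO
r10=1010: O O     O O
r11=1011: OOOO    OOOO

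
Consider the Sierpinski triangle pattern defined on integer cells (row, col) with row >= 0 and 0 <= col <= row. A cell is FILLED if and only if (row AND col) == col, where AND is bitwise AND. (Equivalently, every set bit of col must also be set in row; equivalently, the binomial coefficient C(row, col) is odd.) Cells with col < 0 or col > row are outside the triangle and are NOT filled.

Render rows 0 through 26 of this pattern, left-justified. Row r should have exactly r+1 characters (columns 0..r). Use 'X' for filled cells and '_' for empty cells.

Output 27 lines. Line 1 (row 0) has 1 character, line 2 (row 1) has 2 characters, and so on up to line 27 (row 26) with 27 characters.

r0=0: X
r1=1: XX
r2=10: X_X
r3=11: XXXX
r4=100: X___X
r5=101: XX__XX
r6=110: X_X_X_X
r7=111: XXXXXXXX
r8=1000: X_______X
r9=1001: XX______XX
r10=1010: X_X_____X_X
r11=1011: XXXX____XXXX
r12=1100: X___X___X___X
r13=1101: XX__XX__XX__XX
r14=1110: X_X_X_X_X_X_X_X
r15=1111: XXXXXXXXXXXXXXXX
r16=10000: X_______________X
r17=10001: XX______________XX
r18=10010: X_X_____________X_X
r19=10011: XXXX____________XXXX
r20=10100: X___X___________X___X
r21=10101: XX__XX__________XX__XX
r22=10110: X_X_X_X_________X_X_X_X
r23=10111: XXXXXXXX________XXXXXXXX
r24=11000: X_______X_______X_______X
r25=11001: XX______XX______XX______XX
r26=11010: X_X_____X_X_____X_X_____X_X

Answer: X
XX
X_X
XXXX
X___X
XX__XX
X_X_X_X
XXXXXXXX
X_______X
XX______XX
X_X_____X_X
XXXX____XXXX
X___X___X___X
XX__XX__XX__XX
X_X_X_X_X_X_X_X
XXXXXXXXXXXXXXXX
X_______________X
XX______________XX
X_X_____________X_X
XXXX____________XXXX
X___X___________X___X
XX__XX__________XX__XX
X_X_X_X_________X_X_X_X
XXXXXXXX________XXXXXXXX
X_______X_______X_______X
XX______XX______XX______XX
X_X_____X_X_____X_X_____X_X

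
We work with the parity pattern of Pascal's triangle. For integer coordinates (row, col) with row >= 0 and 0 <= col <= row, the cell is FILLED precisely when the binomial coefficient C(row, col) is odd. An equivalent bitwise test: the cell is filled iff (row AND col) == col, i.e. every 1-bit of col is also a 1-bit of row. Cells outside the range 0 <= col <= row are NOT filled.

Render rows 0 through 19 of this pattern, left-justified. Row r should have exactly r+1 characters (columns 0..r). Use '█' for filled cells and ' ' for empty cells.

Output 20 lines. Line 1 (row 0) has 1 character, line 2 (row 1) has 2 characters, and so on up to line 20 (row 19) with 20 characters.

r0=0: █
r1=1: ██
r2=10: █ █
r3=11: ████
r4=100: █   █
r5=101: ██  ██
r6=110: █ █ █ █
r7=111: ████████
r8=1000: █       █
r9=1001: ██      ██
r10=1010: █ █     █ █
r11=1011: ████    ████
r12=1100: █   █   █   █
r13=1101: ██  ██  ██  ██
r14=1110: █ █ █ █ █ █ █ █
r15=1111: ████████████████
r16=10000: █               █
r17=10001: ██              ██
r18=10010: █ █             █ █
r19=10011: ████            ████

Answer: █
██
█ █
████
█   █
██  ██
█ █ █ █
████████
█       █
██      ██
█ █     █ █
████    ████
█   █   █   █
██  ██  ██  ██
█ █ █ █ █ █ █ █
████████████████
█               █
██              ██
█ █             █ █
████            ████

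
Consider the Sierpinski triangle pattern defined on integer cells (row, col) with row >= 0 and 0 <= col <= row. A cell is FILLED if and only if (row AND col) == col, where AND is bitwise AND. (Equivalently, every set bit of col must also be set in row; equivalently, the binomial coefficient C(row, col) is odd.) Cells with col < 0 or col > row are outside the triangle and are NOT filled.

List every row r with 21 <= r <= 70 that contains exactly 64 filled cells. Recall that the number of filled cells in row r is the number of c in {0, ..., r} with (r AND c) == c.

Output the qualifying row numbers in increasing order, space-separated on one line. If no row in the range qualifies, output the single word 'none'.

Answer: 63

Derivation:
Row r has 2^popcount(r) filled cells, so we need popcount(r) = log2(64) = 6.
Scan r = 21..70 and keep those with exactly 6 one-bits:
r=21=10101 popcount=3 -> skip
r=22=10110 popcount=3 -> skip
r=23=10111 popcount=4 -> skip
r=24=11000 popcount=2 -> skip
r=25=11001 popcount=3 -> skip
r=26=11010 popcount=3 -> skip
r=27=11011 popcount=4 -> skip
r=28=11100 popcount=3 -> skip
r=29=11101 popcount=4 -> skip
r=30=11110 popcount=4 -> skip
r=31=11111 popcount=5 -> skip
r=32=100000 popcount=1 -> skip
r=33=100001 popcount=2 -> skip
r=34=100010 popcount=2 -> skip
r=35=100011 popcount=3 -> skip
r=36=100100 popcount=2 -> skip
r=37=100101 popcount=3 -> skip
r=38=100110 popcount=3 -> skip
r=39=100111 popcount=4 -> skip
r=40=101000 popcount=2 -> skip
r=41=101001 popcount=3 -> skip
r=42=101010 popcount=3 -> skip
r=43=101011 popcount=4 -> skip
r=44=101100 popcount=3 -> skip
r=45=101101 popcount=4 -> skip
r=46=101110 popcount=4 -> skip
r=47=101111 popcount=5 -> skip
r=48=110000 popcount=2 -> skip
r=49=110001 popcount=3 -> skip
r=50=110010 popcount=3 -> skip
r=51=110011 popcount=4 -> skip
r=52=110100 popcount=3 -> skip
r=53=110101 popcount=4 -> skip
r=54=110110 popcount=4 -> skip
r=55=110111 popcount=5 -> skip
r=56=111000 popcount=3 -> skip
r=57=111001 popcount=4 -> skip
r=58=111010 popcount=4 -> skip
r=59=111011 popcount=5 -> skip
r=60=111100 popcount=4 -> skip
r=61=111101 popcount=5 -> skip
r=62=111110 popcount=5 -> skip
r=63=111111 popcount=6 -> KEEP
r=64=1000000 popcount=1 -> skip
r=65=1000001 popcount=2 -> skip
r=66=1000010 popcount=2 -> skip
r=67=1000011 popcount=3 -> skip
r=68=1000100 popcount=2 -> skip
r=69=1000101 popcount=3 -> skip
r=70=1000110 popcount=3 -> skip
Kept rows: 63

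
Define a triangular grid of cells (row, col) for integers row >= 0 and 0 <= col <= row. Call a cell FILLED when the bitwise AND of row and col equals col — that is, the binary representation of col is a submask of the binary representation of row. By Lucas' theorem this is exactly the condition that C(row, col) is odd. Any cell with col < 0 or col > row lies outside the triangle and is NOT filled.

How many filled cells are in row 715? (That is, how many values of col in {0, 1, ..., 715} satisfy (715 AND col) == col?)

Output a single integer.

Answer: 64

Derivation:
715 in binary = 1011001011
popcount(715) = number of 1-bits in 1011001011 = 6
A col c satisfies (715 AND c) == c iff every set bit of c is also set in 715; each of the 6 set bits of 715 can independently be on or off in c.
count = 2^6 = 64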